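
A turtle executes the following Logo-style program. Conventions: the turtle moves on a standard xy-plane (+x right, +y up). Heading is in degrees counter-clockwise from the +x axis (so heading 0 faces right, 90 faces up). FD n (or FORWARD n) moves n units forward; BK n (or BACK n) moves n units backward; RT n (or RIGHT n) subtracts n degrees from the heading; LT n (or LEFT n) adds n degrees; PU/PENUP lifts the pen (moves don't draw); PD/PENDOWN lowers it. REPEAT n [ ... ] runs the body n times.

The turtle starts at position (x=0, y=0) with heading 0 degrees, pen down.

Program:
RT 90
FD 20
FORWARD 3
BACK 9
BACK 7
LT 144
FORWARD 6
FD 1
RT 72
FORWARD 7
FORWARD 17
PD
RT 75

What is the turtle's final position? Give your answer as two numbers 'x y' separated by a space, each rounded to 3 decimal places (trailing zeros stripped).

Executing turtle program step by step:
Start: pos=(0,0), heading=0, pen down
RT 90: heading 0 -> 270
FD 20: (0,0) -> (0,-20) [heading=270, draw]
FD 3: (0,-20) -> (0,-23) [heading=270, draw]
BK 9: (0,-23) -> (0,-14) [heading=270, draw]
BK 7: (0,-14) -> (0,-7) [heading=270, draw]
LT 144: heading 270 -> 54
FD 6: (0,-7) -> (3.527,-2.146) [heading=54, draw]
FD 1: (3.527,-2.146) -> (4.114,-1.337) [heading=54, draw]
RT 72: heading 54 -> 342
FD 7: (4.114,-1.337) -> (10.772,-3.5) [heading=342, draw]
FD 17: (10.772,-3.5) -> (26.94,-8.753) [heading=342, draw]
PD: pen down
RT 75: heading 342 -> 267
Final: pos=(26.94,-8.753), heading=267, 8 segment(s) drawn

Answer: 26.94 -8.753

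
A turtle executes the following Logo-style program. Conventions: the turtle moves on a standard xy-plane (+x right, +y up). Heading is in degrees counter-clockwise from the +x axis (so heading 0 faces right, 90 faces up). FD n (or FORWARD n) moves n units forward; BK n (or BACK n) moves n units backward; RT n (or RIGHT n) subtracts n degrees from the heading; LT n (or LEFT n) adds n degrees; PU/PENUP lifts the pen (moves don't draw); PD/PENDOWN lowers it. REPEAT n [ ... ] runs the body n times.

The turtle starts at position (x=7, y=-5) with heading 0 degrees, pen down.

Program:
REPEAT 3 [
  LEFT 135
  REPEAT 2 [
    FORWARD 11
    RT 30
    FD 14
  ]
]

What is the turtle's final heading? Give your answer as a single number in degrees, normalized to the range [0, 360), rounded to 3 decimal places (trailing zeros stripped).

Answer: 225

Derivation:
Executing turtle program step by step:
Start: pos=(7,-5), heading=0, pen down
REPEAT 3 [
  -- iteration 1/3 --
  LT 135: heading 0 -> 135
  REPEAT 2 [
    -- iteration 1/2 --
    FD 11: (7,-5) -> (-0.778,2.778) [heading=135, draw]
    RT 30: heading 135 -> 105
    FD 14: (-0.778,2.778) -> (-4.402,16.301) [heading=105, draw]
    -- iteration 2/2 --
    FD 11: (-4.402,16.301) -> (-7.249,26.926) [heading=105, draw]
    RT 30: heading 105 -> 75
    FD 14: (-7.249,26.926) -> (-3.625,40.449) [heading=75, draw]
  ]
  -- iteration 2/3 --
  LT 135: heading 75 -> 210
  REPEAT 2 [
    -- iteration 1/2 --
    FD 11: (-3.625,40.449) -> (-13.151,34.949) [heading=210, draw]
    RT 30: heading 210 -> 180
    FD 14: (-13.151,34.949) -> (-27.151,34.949) [heading=180, draw]
    -- iteration 2/2 --
    FD 11: (-27.151,34.949) -> (-38.151,34.949) [heading=180, draw]
    RT 30: heading 180 -> 150
    FD 14: (-38.151,34.949) -> (-50.276,41.949) [heading=150, draw]
  ]
  -- iteration 3/3 --
  LT 135: heading 150 -> 285
  REPEAT 2 [
    -- iteration 1/2 --
    FD 11: (-50.276,41.949) -> (-47.429,31.324) [heading=285, draw]
    RT 30: heading 285 -> 255
    FD 14: (-47.429,31.324) -> (-51.052,17.801) [heading=255, draw]
    -- iteration 2/2 --
    FD 11: (-51.052,17.801) -> (-53.899,7.176) [heading=255, draw]
    RT 30: heading 255 -> 225
    FD 14: (-53.899,7.176) -> (-63.799,-2.724) [heading=225, draw]
  ]
]
Final: pos=(-63.799,-2.724), heading=225, 12 segment(s) drawn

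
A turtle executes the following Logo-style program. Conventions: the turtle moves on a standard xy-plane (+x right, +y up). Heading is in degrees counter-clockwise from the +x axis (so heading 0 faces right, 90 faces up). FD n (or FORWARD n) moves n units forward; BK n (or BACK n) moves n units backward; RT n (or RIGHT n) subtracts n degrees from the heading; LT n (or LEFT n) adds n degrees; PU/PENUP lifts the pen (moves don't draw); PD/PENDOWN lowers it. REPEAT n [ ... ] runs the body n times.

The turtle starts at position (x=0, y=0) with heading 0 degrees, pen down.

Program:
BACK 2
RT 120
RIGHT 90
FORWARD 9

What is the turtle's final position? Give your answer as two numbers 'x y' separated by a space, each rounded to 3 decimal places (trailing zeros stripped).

Answer: -9.794 4.5

Derivation:
Executing turtle program step by step:
Start: pos=(0,0), heading=0, pen down
BK 2: (0,0) -> (-2,0) [heading=0, draw]
RT 120: heading 0 -> 240
RT 90: heading 240 -> 150
FD 9: (-2,0) -> (-9.794,4.5) [heading=150, draw]
Final: pos=(-9.794,4.5), heading=150, 2 segment(s) drawn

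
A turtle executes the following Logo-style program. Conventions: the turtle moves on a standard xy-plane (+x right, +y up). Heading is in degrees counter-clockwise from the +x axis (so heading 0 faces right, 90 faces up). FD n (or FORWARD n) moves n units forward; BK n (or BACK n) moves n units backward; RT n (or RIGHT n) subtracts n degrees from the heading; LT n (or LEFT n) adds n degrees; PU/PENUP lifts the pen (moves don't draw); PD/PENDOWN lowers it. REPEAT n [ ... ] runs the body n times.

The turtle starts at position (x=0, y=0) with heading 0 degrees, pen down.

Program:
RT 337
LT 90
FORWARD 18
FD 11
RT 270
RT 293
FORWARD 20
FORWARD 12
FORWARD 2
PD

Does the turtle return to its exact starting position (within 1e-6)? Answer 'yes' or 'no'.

Executing turtle program step by step:
Start: pos=(0,0), heading=0, pen down
RT 337: heading 0 -> 23
LT 90: heading 23 -> 113
FD 18: (0,0) -> (-7.033,16.569) [heading=113, draw]
FD 11: (-7.033,16.569) -> (-11.331,26.695) [heading=113, draw]
RT 270: heading 113 -> 203
RT 293: heading 203 -> 270
FD 20: (-11.331,26.695) -> (-11.331,6.695) [heading=270, draw]
FD 12: (-11.331,6.695) -> (-11.331,-5.305) [heading=270, draw]
FD 2: (-11.331,-5.305) -> (-11.331,-7.305) [heading=270, draw]
PD: pen down
Final: pos=(-11.331,-7.305), heading=270, 5 segment(s) drawn

Start position: (0, 0)
Final position: (-11.331, -7.305)
Distance = 13.482; >= 1e-6 -> NOT closed

Answer: no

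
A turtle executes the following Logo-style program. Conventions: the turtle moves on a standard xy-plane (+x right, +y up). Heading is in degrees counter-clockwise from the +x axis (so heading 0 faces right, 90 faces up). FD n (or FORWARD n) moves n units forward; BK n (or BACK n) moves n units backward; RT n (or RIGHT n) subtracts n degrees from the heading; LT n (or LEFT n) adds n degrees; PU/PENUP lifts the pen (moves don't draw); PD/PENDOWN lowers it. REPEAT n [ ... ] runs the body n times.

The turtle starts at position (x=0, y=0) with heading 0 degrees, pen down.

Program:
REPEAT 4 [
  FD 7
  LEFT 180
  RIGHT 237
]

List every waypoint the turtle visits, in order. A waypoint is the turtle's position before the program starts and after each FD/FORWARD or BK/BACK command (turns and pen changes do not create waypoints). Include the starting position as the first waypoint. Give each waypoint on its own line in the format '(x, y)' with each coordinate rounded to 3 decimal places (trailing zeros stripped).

Executing turtle program step by step:
Start: pos=(0,0), heading=0, pen down
REPEAT 4 [
  -- iteration 1/4 --
  FD 7: (0,0) -> (7,0) [heading=0, draw]
  LT 180: heading 0 -> 180
  RT 237: heading 180 -> 303
  -- iteration 2/4 --
  FD 7: (7,0) -> (10.812,-5.871) [heading=303, draw]
  LT 180: heading 303 -> 123
  RT 237: heading 123 -> 246
  -- iteration 3/4 --
  FD 7: (10.812,-5.871) -> (7.965,-12.266) [heading=246, draw]
  LT 180: heading 246 -> 66
  RT 237: heading 66 -> 189
  -- iteration 4/4 --
  FD 7: (7.965,-12.266) -> (1.051,-13.361) [heading=189, draw]
  LT 180: heading 189 -> 9
  RT 237: heading 9 -> 132
]
Final: pos=(1.051,-13.361), heading=132, 4 segment(s) drawn
Waypoints (5 total):
(0, 0)
(7, 0)
(10.812, -5.871)
(7.965, -12.266)
(1.051, -13.361)

Answer: (0, 0)
(7, 0)
(10.812, -5.871)
(7.965, -12.266)
(1.051, -13.361)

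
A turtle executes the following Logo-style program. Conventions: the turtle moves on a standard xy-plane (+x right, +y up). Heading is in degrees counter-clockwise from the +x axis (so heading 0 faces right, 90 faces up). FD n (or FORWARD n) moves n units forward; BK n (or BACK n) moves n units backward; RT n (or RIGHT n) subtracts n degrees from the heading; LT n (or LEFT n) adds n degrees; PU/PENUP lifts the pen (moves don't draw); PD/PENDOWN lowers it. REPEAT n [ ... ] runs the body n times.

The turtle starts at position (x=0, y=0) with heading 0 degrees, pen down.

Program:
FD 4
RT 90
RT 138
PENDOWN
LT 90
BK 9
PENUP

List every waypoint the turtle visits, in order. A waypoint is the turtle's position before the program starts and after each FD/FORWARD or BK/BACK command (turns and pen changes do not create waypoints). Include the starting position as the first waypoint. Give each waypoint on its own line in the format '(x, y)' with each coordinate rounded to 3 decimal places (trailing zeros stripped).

Answer: (0, 0)
(4, 0)
(10.688, 6.022)

Derivation:
Executing turtle program step by step:
Start: pos=(0,0), heading=0, pen down
FD 4: (0,0) -> (4,0) [heading=0, draw]
RT 90: heading 0 -> 270
RT 138: heading 270 -> 132
PD: pen down
LT 90: heading 132 -> 222
BK 9: (4,0) -> (10.688,6.022) [heading=222, draw]
PU: pen up
Final: pos=(10.688,6.022), heading=222, 2 segment(s) drawn
Waypoints (3 total):
(0, 0)
(4, 0)
(10.688, 6.022)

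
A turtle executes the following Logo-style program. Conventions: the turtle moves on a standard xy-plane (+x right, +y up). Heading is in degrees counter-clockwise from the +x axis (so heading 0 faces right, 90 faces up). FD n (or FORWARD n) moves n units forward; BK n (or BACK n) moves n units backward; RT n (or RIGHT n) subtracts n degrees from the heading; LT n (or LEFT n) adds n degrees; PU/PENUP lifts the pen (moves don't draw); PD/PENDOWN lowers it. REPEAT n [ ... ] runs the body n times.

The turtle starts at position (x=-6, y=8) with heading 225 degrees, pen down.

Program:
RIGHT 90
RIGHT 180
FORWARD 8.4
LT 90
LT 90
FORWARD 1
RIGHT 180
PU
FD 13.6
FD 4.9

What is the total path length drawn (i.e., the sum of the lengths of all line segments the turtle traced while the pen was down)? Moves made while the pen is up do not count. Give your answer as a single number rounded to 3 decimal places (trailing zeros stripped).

Answer: 9.4

Derivation:
Executing turtle program step by step:
Start: pos=(-6,8), heading=225, pen down
RT 90: heading 225 -> 135
RT 180: heading 135 -> 315
FD 8.4: (-6,8) -> (-0.06,2.06) [heading=315, draw]
LT 90: heading 315 -> 45
LT 90: heading 45 -> 135
FD 1: (-0.06,2.06) -> (-0.767,2.767) [heading=135, draw]
RT 180: heading 135 -> 315
PU: pen up
FD 13.6: (-0.767,2.767) -> (8.849,-6.849) [heading=315, move]
FD 4.9: (8.849,-6.849) -> (12.314,-10.314) [heading=315, move]
Final: pos=(12.314,-10.314), heading=315, 2 segment(s) drawn

Segment lengths:
  seg 1: (-6,8) -> (-0.06,2.06), length = 8.4
  seg 2: (-0.06,2.06) -> (-0.767,2.767), length = 1
Total = 9.4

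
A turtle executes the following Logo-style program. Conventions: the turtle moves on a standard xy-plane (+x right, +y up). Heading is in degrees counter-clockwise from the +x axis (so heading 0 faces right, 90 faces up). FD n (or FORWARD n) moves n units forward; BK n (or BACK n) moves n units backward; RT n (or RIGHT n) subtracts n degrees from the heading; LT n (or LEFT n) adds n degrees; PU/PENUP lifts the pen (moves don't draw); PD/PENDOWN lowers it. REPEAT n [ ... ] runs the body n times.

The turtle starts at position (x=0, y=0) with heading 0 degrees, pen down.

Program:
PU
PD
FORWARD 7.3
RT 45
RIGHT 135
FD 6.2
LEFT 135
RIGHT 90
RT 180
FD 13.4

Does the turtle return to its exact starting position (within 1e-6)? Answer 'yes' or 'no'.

Executing turtle program step by step:
Start: pos=(0,0), heading=0, pen down
PU: pen up
PD: pen down
FD 7.3: (0,0) -> (7.3,0) [heading=0, draw]
RT 45: heading 0 -> 315
RT 135: heading 315 -> 180
FD 6.2: (7.3,0) -> (1.1,0) [heading=180, draw]
LT 135: heading 180 -> 315
RT 90: heading 315 -> 225
RT 180: heading 225 -> 45
FD 13.4: (1.1,0) -> (10.575,9.475) [heading=45, draw]
Final: pos=(10.575,9.475), heading=45, 3 segment(s) drawn

Start position: (0, 0)
Final position: (10.575, 9.475)
Distance = 14.199; >= 1e-6 -> NOT closed

Answer: no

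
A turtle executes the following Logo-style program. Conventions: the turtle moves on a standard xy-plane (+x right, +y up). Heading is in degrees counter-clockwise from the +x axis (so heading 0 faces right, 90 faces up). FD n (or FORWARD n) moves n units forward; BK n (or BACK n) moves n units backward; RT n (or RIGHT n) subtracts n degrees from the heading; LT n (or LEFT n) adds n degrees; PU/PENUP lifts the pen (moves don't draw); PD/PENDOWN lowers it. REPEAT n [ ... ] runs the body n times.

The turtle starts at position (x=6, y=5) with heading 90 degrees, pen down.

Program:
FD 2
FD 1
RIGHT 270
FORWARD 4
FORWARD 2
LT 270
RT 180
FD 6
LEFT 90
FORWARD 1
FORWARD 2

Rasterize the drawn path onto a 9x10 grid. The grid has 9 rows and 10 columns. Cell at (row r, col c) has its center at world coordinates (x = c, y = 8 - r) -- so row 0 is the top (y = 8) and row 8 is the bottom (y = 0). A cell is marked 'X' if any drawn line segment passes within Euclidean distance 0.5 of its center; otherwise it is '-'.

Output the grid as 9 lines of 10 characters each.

Segment 0: (6,5) -> (6,7)
Segment 1: (6,7) -> (6,8)
Segment 2: (6,8) -> (2,8)
Segment 3: (2,8) -> (0,8)
Segment 4: (0,8) -> (0,2)
Segment 5: (0,2) -> (1,2)
Segment 6: (1,2) -> (3,2)

Answer: XXXXXXX---
X-----X---
X-----X---
X-----X---
X---------
X---------
XXXX------
----------
----------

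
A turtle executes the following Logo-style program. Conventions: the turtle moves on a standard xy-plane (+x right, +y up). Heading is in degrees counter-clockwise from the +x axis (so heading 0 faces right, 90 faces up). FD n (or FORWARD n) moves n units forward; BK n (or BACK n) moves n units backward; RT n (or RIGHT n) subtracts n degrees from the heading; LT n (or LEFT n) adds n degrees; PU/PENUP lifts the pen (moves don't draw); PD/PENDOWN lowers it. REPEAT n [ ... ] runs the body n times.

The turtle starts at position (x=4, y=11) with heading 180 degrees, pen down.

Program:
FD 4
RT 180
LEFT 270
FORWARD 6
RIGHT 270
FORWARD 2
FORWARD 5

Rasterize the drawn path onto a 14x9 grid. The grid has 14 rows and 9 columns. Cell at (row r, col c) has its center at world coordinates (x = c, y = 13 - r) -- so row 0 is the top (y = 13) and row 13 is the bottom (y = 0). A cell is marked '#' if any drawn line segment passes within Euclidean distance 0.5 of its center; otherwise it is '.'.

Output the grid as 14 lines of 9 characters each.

Segment 0: (4,11) -> (0,11)
Segment 1: (0,11) -> (-0,5)
Segment 2: (-0,5) -> (2,5)
Segment 3: (2,5) -> (7,5)

Answer: .........
.........
#####....
#........
#........
#........
#........
#........
########.
.........
.........
.........
.........
.........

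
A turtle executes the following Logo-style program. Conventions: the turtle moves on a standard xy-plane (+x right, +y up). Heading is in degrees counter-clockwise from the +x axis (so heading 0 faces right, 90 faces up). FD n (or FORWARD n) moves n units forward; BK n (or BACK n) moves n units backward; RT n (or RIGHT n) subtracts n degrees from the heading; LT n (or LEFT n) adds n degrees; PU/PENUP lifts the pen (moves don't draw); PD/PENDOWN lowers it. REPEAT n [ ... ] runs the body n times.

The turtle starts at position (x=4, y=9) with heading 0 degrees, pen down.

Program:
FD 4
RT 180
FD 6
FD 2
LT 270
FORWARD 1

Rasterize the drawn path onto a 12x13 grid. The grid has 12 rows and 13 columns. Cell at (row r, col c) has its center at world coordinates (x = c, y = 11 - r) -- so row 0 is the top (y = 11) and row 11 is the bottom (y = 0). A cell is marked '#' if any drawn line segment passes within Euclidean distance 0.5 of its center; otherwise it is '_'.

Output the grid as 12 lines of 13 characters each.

Segment 0: (4,9) -> (8,9)
Segment 1: (8,9) -> (2,9)
Segment 2: (2,9) -> (0,9)
Segment 3: (0,9) -> (0,10)

Answer: _____________
#____________
#########____
_____________
_____________
_____________
_____________
_____________
_____________
_____________
_____________
_____________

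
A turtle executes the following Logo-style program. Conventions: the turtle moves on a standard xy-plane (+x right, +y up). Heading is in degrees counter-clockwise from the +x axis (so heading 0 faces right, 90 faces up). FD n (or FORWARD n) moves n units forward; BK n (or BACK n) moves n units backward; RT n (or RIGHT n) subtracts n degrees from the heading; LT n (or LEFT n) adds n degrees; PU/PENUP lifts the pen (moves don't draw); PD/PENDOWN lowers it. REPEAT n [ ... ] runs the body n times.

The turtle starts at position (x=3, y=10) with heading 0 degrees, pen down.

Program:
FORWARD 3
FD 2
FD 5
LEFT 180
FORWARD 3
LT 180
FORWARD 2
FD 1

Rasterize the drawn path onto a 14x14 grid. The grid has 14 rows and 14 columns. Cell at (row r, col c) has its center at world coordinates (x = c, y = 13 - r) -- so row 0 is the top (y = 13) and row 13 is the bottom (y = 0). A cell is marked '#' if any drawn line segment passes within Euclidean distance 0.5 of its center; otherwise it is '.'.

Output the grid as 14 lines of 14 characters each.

Segment 0: (3,10) -> (6,10)
Segment 1: (6,10) -> (8,10)
Segment 2: (8,10) -> (13,10)
Segment 3: (13,10) -> (10,10)
Segment 4: (10,10) -> (12,10)
Segment 5: (12,10) -> (13,10)

Answer: ..............
..............
..............
...###########
..............
..............
..............
..............
..............
..............
..............
..............
..............
..............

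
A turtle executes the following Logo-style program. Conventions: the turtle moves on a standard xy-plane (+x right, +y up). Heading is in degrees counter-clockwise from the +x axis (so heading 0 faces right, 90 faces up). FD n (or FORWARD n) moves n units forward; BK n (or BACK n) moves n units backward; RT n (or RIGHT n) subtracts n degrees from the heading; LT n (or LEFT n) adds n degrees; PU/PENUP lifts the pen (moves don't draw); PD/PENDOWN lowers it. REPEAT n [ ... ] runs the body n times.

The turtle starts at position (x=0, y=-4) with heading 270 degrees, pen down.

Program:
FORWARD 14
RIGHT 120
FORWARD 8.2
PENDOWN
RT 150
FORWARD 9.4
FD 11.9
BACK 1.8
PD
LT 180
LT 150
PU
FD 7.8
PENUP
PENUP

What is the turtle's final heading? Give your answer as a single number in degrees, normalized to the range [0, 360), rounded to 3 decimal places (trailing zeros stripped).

Answer: 330

Derivation:
Executing turtle program step by step:
Start: pos=(0,-4), heading=270, pen down
FD 14: (0,-4) -> (0,-18) [heading=270, draw]
RT 120: heading 270 -> 150
FD 8.2: (0,-18) -> (-7.101,-13.9) [heading=150, draw]
PD: pen down
RT 150: heading 150 -> 0
FD 9.4: (-7.101,-13.9) -> (2.299,-13.9) [heading=0, draw]
FD 11.9: (2.299,-13.9) -> (14.199,-13.9) [heading=0, draw]
BK 1.8: (14.199,-13.9) -> (12.399,-13.9) [heading=0, draw]
PD: pen down
LT 180: heading 0 -> 180
LT 150: heading 180 -> 330
PU: pen up
FD 7.8: (12.399,-13.9) -> (19.154,-17.8) [heading=330, move]
PU: pen up
PU: pen up
Final: pos=(19.154,-17.8), heading=330, 5 segment(s) drawn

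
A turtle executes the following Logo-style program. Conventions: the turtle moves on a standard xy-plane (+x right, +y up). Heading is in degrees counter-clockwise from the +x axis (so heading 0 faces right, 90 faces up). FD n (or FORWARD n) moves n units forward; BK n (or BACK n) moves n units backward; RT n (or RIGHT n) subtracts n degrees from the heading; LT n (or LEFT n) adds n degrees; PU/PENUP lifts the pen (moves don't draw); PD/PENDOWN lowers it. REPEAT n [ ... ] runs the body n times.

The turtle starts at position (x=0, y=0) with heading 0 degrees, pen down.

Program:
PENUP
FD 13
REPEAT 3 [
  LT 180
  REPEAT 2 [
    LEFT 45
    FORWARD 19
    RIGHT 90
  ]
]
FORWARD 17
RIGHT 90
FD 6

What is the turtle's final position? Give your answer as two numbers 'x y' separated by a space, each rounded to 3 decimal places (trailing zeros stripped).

Answer: 20.435 -49.435

Derivation:
Executing turtle program step by step:
Start: pos=(0,0), heading=0, pen down
PU: pen up
FD 13: (0,0) -> (13,0) [heading=0, move]
REPEAT 3 [
  -- iteration 1/3 --
  LT 180: heading 0 -> 180
  REPEAT 2 [
    -- iteration 1/2 --
    LT 45: heading 180 -> 225
    FD 19: (13,0) -> (-0.435,-13.435) [heading=225, move]
    RT 90: heading 225 -> 135
    -- iteration 2/2 --
    LT 45: heading 135 -> 180
    FD 19: (-0.435,-13.435) -> (-19.435,-13.435) [heading=180, move]
    RT 90: heading 180 -> 90
  ]
  -- iteration 2/3 --
  LT 180: heading 90 -> 270
  REPEAT 2 [
    -- iteration 1/2 --
    LT 45: heading 270 -> 315
    FD 19: (-19.435,-13.435) -> (-6,-26.87) [heading=315, move]
    RT 90: heading 315 -> 225
    -- iteration 2/2 --
    LT 45: heading 225 -> 270
    FD 19: (-6,-26.87) -> (-6,-45.87) [heading=270, move]
    RT 90: heading 270 -> 180
  ]
  -- iteration 3/3 --
  LT 180: heading 180 -> 0
  REPEAT 2 [
    -- iteration 1/2 --
    LT 45: heading 0 -> 45
    FD 19: (-6,-45.87) -> (7.435,-32.435) [heading=45, move]
    RT 90: heading 45 -> 315
    -- iteration 2/2 --
    LT 45: heading 315 -> 0
    FD 19: (7.435,-32.435) -> (26.435,-32.435) [heading=0, move]
    RT 90: heading 0 -> 270
  ]
]
FD 17: (26.435,-32.435) -> (26.435,-49.435) [heading=270, move]
RT 90: heading 270 -> 180
FD 6: (26.435,-49.435) -> (20.435,-49.435) [heading=180, move]
Final: pos=(20.435,-49.435), heading=180, 0 segment(s) drawn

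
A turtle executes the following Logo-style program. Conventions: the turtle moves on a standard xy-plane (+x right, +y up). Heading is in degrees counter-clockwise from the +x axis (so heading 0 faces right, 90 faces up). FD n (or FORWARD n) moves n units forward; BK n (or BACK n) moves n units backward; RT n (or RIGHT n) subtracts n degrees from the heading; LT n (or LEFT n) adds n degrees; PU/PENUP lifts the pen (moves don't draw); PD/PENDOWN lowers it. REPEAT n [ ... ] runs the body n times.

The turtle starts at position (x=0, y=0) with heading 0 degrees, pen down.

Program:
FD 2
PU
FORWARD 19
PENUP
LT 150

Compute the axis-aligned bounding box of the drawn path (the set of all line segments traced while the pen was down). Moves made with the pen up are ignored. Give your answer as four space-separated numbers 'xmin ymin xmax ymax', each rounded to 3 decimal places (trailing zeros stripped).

Executing turtle program step by step:
Start: pos=(0,0), heading=0, pen down
FD 2: (0,0) -> (2,0) [heading=0, draw]
PU: pen up
FD 19: (2,0) -> (21,0) [heading=0, move]
PU: pen up
LT 150: heading 0 -> 150
Final: pos=(21,0), heading=150, 1 segment(s) drawn

Segment endpoints: x in {0, 2}, y in {0}
xmin=0, ymin=0, xmax=2, ymax=0

Answer: 0 0 2 0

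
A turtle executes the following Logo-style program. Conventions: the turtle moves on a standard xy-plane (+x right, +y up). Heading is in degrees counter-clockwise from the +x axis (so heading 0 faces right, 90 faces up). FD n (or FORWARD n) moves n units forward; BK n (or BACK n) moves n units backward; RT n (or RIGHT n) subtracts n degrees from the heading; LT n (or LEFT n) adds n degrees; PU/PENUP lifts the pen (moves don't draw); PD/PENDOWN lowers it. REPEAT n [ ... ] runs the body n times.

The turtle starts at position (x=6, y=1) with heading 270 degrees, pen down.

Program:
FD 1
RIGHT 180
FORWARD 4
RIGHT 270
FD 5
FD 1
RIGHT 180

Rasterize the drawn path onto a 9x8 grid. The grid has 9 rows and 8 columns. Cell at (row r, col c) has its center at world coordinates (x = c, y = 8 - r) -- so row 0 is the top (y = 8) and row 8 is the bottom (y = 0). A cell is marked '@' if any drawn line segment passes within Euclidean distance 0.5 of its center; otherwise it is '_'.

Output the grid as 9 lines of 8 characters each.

Answer: ________
________
________
________
@@@@@@@_
______@_
______@_
______@_
______@_

Derivation:
Segment 0: (6,1) -> (6,0)
Segment 1: (6,0) -> (6,4)
Segment 2: (6,4) -> (1,4)
Segment 3: (1,4) -> (0,4)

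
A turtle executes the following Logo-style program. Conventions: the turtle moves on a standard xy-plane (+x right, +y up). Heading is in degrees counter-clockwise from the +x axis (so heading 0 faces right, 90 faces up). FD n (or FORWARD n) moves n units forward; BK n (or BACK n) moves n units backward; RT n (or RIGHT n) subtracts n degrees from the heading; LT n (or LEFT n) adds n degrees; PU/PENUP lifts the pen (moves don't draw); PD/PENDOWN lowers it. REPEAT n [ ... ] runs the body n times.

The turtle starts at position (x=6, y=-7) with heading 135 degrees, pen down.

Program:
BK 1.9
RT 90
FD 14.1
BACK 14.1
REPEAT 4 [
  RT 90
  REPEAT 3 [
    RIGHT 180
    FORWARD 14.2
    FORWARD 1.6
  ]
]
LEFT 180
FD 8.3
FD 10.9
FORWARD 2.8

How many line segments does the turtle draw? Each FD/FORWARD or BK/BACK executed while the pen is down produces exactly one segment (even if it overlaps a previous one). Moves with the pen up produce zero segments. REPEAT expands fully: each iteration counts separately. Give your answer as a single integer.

Executing turtle program step by step:
Start: pos=(6,-7), heading=135, pen down
BK 1.9: (6,-7) -> (7.344,-8.344) [heading=135, draw]
RT 90: heading 135 -> 45
FD 14.1: (7.344,-8.344) -> (17.314,1.627) [heading=45, draw]
BK 14.1: (17.314,1.627) -> (7.344,-8.344) [heading=45, draw]
REPEAT 4 [
  -- iteration 1/4 --
  RT 90: heading 45 -> 315
  REPEAT 3 [
    -- iteration 1/3 --
    RT 180: heading 315 -> 135
    FD 14.2: (7.344,-8.344) -> (-2.697,1.697) [heading=135, draw]
    FD 1.6: (-2.697,1.697) -> (-3.829,2.829) [heading=135, draw]
    -- iteration 2/3 --
    RT 180: heading 135 -> 315
    FD 14.2: (-3.829,2.829) -> (6.212,-7.212) [heading=315, draw]
    FD 1.6: (6.212,-7.212) -> (7.344,-8.344) [heading=315, draw]
    -- iteration 3/3 --
    RT 180: heading 315 -> 135
    FD 14.2: (7.344,-8.344) -> (-2.697,1.697) [heading=135, draw]
    FD 1.6: (-2.697,1.697) -> (-3.829,2.829) [heading=135, draw]
  ]
  -- iteration 2/4 --
  RT 90: heading 135 -> 45
  REPEAT 3 [
    -- iteration 1/3 --
    RT 180: heading 45 -> 225
    FD 14.2: (-3.829,2.829) -> (-13.87,-7.212) [heading=225, draw]
    FD 1.6: (-13.87,-7.212) -> (-15.001,-8.344) [heading=225, draw]
    -- iteration 2/3 --
    RT 180: heading 225 -> 45
    FD 14.2: (-15.001,-8.344) -> (-4.96,1.697) [heading=45, draw]
    FD 1.6: (-4.96,1.697) -> (-3.829,2.829) [heading=45, draw]
    -- iteration 3/3 --
    RT 180: heading 45 -> 225
    FD 14.2: (-3.829,2.829) -> (-13.87,-7.212) [heading=225, draw]
    FD 1.6: (-13.87,-7.212) -> (-15.001,-8.344) [heading=225, draw]
  ]
  -- iteration 3/4 --
  RT 90: heading 225 -> 135
  REPEAT 3 [
    -- iteration 1/3 --
    RT 180: heading 135 -> 315
    FD 14.2: (-15.001,-8.344) -> (-4.96,-18.384) [heading=315, draw]
    FD 1.6: (-4.96,-18.384) -> (-3.829,-19.516) [heading=315, draw]
    -- iteration 2/3 --
    RT 180: heading 315 -> 135
    FD 14.2: (-3.829,-19.516) -> (-13.87,-9.475) [heading=135, draw]
    FD 1.6: (-13.87,-9.475) -> (-15.001,-8.344) [heading=135, draw]
    -- iteration 3/3 --
    RT 180: heading 135 -> 315
    FD 14.2: (-15.001,-8.344) -> (-4.96,-18.384) [heading=315, draw]
    FD 1.6: (-4.96,-18.384) -> (-3.829,-19.516) [heading=315, draw]
  ]
  -- iteration 4/4 --
  RT 90: heading 315 -> 225
  REPEAT 3 [
    -- iteration 1/3 --
    RT 180: heading 225 -> 45
    FD 14.2: (-3.829,-19.516) -> (6.212,-9.475) [heading=45, draw]
    FD 1.6: (6.212,-9.475) -> (7.344,-8.344) [heading=45, draw]
    -- iteration 2/3 --
    RT 180: heading 45 -> 225
    FD 14.2: (7.344,-8.344) -> (-2.697,-18.384) [heading=225, draw]
    FD 1.6: (-2.697,-18.384) -> (-3.829,-19.516) [heading=225, draw]
    -- iteration 3/3 --
    RT 180: heading 225 -> 45
    FD 14.2: (-3.829,-19.516) -> (6.212,-9.475) [heading=45, draw]
    FD 1.6: (6.212,-9.475) -> (7.344,-8.344) [heading=45, draw]
  ]
]
LT 180: heading 45 -> 225
FD 8.3: (7.344,-8.344) -> (1.475,-14.212) [heading=225, draw]
FD 10.9: (1.475,-14.212) -> (-6.233,-21.92) [heading=225, draw]
FD 2.8: (-6.233,-21.92) -> (-8.213,-23.9) [heading=225, draw]
Final: pos=(-8.213,-23.9), heading=225, 30 segment(s) drawn
Segments drawn: 30

Answer: 30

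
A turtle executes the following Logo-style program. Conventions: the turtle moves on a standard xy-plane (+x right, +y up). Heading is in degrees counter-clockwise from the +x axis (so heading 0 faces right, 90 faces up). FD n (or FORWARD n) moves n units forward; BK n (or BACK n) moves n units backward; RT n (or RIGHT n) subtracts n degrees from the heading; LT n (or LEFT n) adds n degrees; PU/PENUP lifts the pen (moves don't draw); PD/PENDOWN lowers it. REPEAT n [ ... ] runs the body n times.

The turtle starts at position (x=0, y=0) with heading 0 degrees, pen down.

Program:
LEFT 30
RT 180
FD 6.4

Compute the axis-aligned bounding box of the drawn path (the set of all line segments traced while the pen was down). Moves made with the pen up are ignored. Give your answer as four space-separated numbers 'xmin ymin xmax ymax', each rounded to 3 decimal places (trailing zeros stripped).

Answer: -5.543 -3.2 0 0

Derivation:
Executing turtle program step by step:
Start: pos=(0,0), heading=0, pen down
LT 30: heading 0 -> 30
RT 180: heading 30 -> 210
FD 6.4: (0,0) -> (-5.543,-3.2) [heading=210, draw]
Final: pos=(-5.543,-3.2), heading=210, 1 segment(s) drawn

Segment endpoints: x in {-5.543, 0}, y in {-3.2, 0}
xmin=-5.543, ymin=-3.2, xmax=0, ymax=0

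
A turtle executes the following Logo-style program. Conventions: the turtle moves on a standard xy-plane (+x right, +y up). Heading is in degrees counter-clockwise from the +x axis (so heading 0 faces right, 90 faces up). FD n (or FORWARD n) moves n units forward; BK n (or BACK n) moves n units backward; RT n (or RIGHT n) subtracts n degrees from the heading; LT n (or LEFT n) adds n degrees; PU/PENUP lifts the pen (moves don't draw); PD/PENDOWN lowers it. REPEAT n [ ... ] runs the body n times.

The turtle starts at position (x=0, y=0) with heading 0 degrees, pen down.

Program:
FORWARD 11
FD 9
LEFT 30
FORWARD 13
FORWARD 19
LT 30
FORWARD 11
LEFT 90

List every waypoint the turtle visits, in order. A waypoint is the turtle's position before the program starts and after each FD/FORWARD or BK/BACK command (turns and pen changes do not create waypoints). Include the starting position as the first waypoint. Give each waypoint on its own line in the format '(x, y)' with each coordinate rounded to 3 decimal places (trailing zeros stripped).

Answer: (0, 0)
(11, 0)
(20, 0)
(31.258, 6.5)
(47.713, 16)
(53.213, 25.526)

Derivation:
Executing turtle program step by step:
Start: pos=(0,0), heading=0, pen down
FD 11: (0,0) -> (11,0) [heading=0, draw]
FD 9: (11,0) -> (20,0) [heading=0, draw]
LT 30: heading 0 -> 30
FD 13: (20,0) -> (31.258,6.5) [heading=30, draw]
FD 19: (31.258,6.5) -> (47.713,16) [heading=30, draw]
LT 30: heading 30 -> 60
FD 11: (47.713,16) -> (53.213,25.526) [heading=60, draw]
LT 90: heading 60 -> 150
Final: pos=(53.213,25.526), heading=150, 5 segment(s) drawn
Waypoints (6 total):
(0, 0)
(11, 0)
(20, 0)
(31.258, 6.5)
(47.713, 16)
(53.213, 25.526)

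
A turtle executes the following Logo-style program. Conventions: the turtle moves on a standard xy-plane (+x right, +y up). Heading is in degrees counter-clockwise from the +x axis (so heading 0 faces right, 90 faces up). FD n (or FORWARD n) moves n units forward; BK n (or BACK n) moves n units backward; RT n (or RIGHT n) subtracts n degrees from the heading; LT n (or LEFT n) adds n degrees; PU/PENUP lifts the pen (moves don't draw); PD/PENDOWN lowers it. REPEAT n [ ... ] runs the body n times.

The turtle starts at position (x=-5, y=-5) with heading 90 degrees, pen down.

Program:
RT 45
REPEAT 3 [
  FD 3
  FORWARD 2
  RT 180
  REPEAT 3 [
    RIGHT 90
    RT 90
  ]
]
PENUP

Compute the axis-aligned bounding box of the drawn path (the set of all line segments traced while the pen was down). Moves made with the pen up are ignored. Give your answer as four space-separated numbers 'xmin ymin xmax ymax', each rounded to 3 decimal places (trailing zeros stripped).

Executing turtle program step by step:
Start: pos=(-5,-5), heading=90, pen down
RT 45: heading 90 -> 45
REPEAT 3 [
  -- iteration 1/3 --
  FD 3: (-5,-5) -> (-2.879,-2.879) [heading=45, draw]
  FD 2: (-2.879,-2.879) -> (-1.464,-1.464) [heading=45, draw]
  RT 180: heading 45 -> 225
  REPEAT 3 [
    -- iteration 1/3 --
    RT 90: heading 225 -> 135
    RT 90: heading 135 -> 45
    -- iteration 2/3 --
    RT 90: heading 45 -> 315
    RT 90: heading 315 -> 225
    -- iteration 3/3 --
    RT 90: heading 225 -> 135
    RT 90: heading 135 -> 45
  ]
  -- iteration 2/3 --
  FD 3: (-1.464,-1.464) -> (0.657,0.657) [heading=45, draw]
  FD 2: (0.657,0.657) -> (2.071,2.071) [heading=45, draw]
  RT 180: heading 45 -> 225
  REPEAT 3 [
    -- iteration 1/3 --
    RT 90: heading 225 -> 135
    RT 90: heading 135 -> 45
    -- iteration 2/3 --
    RT 90: heading 45 -> 315
    RT 90: heading 315 -> 225
    -- iteration 3/3 --
    RT 90: heading 225 -> 135
    RT 90: heading 135 -> 45
  ]
  -- iteration 3/3 --
  FD 3: (2.071,2.071) -> (4.192,4.192) [heading=45, draw]
  FD 2: (4.192,4.192) -> (5.607,5.607) [heading=45, draw]
  RT 180: heading 45 -> 225
  REPEAT 3 [
    -- iteration 1/3 --
    RT 90: heading 225 -> 135
    RT 90: heading 135 -> 45
    -- iteration 2/3 --
    RT 90: heading 45 -> 315
    RT 90: heading 315 -> 225
    -- iteration 3/3 --
    RT 90: heading 225 -> 135
    RT 90: heading 135 -> 45
  ]
]
PU: pen up
Final: pos=(5.607,5.607), heading=45, 6 segment(s) drawn

Segment endpoints: x in {-5, -2.879, -1.464, 0.657, 2.071, 4.192, 5.607}, y in {-5, -2.879, -1.464, 0.657, 2.071, 4.192, 5.607}
xmin=-5, ymin=-5, xmax=5.607, ymax=5.607

Answer: -5 -5 5.607 5.607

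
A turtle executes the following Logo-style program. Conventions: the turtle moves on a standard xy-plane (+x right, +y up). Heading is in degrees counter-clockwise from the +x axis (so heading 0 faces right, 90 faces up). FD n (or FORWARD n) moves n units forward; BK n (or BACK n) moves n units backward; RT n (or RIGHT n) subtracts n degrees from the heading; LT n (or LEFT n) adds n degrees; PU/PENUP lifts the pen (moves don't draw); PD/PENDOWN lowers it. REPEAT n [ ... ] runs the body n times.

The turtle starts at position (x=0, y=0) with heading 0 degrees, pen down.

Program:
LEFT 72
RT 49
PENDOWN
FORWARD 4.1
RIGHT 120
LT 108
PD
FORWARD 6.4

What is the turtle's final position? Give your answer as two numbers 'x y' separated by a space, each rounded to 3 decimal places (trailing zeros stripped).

Answer: 10.056 2.823

Derivation:
Executing turtle program step by step:
Start: pos=(0,0), heading=0, pen down
LT 72: heading 0 -> 72
RT 49: heading 72 -> 23
PD: pen down
FD 4.1: (0,0) -> (3.774,1.602) [heading=23, draw]
RT 120: heading 23 -> 263
LT 108: heading 263 -> 11
PD: pen down
FD 6.4: (3.774,1.602) -> (10.056,2.823) [heading=11, draw]
Final: pos=(10.056,2.823), heading=11, 2 segment(s) drawn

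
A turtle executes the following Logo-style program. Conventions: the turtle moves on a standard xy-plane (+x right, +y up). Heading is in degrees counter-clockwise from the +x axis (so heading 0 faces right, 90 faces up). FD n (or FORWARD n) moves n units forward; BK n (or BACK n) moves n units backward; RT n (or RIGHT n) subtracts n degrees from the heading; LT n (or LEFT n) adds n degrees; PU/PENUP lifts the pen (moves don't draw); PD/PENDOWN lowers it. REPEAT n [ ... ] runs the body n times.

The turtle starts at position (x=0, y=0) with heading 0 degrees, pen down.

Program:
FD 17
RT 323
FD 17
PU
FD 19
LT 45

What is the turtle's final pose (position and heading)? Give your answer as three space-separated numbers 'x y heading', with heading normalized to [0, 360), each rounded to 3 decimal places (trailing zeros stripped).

Answer: 45.751 21.665 82

Derivation:
Executing turtle program step by step:
Start: pos=(0,0), heading=0, pen down
FD 17: (0,0) -> (17,0) [heading=0, draw]
RT 323: heading 0 -> 37
FD 17: (17,0) -> (30.577,10.231) [heading=37, draw]
PU: pen up
FD 19: (30.577,10.231) -> (45.751,21.665) [heading=37, move]
LT 45: heading 37 -> 82
Final: pos=(45.751,21.665), heading=82, 2 segment(s) drawn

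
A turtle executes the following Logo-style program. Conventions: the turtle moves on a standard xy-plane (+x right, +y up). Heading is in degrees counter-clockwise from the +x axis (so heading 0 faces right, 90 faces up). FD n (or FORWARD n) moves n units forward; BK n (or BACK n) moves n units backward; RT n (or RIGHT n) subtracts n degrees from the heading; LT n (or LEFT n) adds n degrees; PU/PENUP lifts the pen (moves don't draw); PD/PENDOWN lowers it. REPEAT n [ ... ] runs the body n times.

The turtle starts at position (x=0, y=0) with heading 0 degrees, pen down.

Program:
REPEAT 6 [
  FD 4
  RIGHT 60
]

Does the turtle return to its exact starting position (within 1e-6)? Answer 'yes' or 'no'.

Executing turtle program step by step:
Start: pos=(0,0), heading=0, pen down
REPEAT 6 [
  -- iteration 1/6 --
  FD 4: (0,0) -> (4,0) [heading=0, draw]
  RT 60: heading 0 -> 300
  -- iteration 2/6 --
  FD 4: (4,0) -> (6,-3.464) [heading=300, draw]
  RT 60: heading 300 -> 240
  -- iteration 3/6 --
  FD 4: (6,-3.464) -> (4,-6.928) [heading=240, draw]
  RT 60: heading 240 -> 180
  -- iteration 4/6 --
  FD 4: (4,-6.928) -> (0,-6.928) [heading=180, draw]
  RT 60: heading 180 -> 120
  -- iteration 5/6 --
  FD 4: (0,-6.928) -> (-2,-3.464) [heading=120, draw]
  RT 60: heading 120 -> 60
  -- iteration 6/6 --
  FD 4: (-2,-3.464) -> (0,0) [heading=60, draw]
  RT 60: heading 60 -> 0
]
Final: pos=(0,0), heading=0, 6 segment(s) drawn

Start position: (0, 0)
Final position: (0, 0)
Distance = 0; < 1e-6 -> CLOSED

Answer: yes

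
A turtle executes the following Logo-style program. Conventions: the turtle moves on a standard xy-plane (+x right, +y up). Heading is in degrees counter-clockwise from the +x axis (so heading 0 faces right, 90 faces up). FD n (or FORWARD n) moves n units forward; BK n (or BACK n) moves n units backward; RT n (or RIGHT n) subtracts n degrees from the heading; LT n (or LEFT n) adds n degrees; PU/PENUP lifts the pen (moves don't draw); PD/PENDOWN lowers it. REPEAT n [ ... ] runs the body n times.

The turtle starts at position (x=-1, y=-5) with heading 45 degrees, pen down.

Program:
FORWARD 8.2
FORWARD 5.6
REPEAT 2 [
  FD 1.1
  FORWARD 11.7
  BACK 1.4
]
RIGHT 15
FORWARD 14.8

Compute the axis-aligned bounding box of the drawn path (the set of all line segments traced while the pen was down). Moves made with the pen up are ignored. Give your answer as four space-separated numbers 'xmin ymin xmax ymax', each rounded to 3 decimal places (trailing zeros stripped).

Answer: -1 -5 37.697 28.28

Derivation:
Executing turtle program step by step:
Start: pos=(-1,-5), heading=45, pen down
FD 8.2: (-1,-5) -> (4.798,0.798) [heading=45, draw]
FD 5.6: (4.798,0.798) -> (8.758,4.758) [heading=45, draw]
REPEAT 2 [
  -- iteration 1/2 --
  FD 1.1: (8.758,4.758) -> (9.536,5.536) [heading=45, draw]
  FD 11.7: (9.536,5.536) -> (17.809,13.809) [heading=45, draw]
  BK 1.4: (17.809,13.809) -> (16.819,12.819) [heading=45, draw]
  -- iteration 2/2 --
  FD 1.1: (16.819,12.819) -> (17.597,13.597) [heading=45, draw]
  FD 11.7: (17.597,13.597) -> (25.87,21.87) [heading=45, draw]
  BK 1.4: (25.87,21.87) -> (24.88,20.88) [heading=45, draw]
]
RT 15: heading 45 -> 30
FD 14.8: (24.88,20.88) -> (37.697,28.28) [heading=30, draw]
Final: pos=(37.697,28.28), heading=30, 9 segment(s) drawn

Segment endpoints: x in {-1, 4.798, 8.758, 9.536, 16.819, 17.597, 17.809, 24.88, 25.87, 37.697}, y in {-5, 0.798, 4.758, 5.536, 12.819, 13.597, 13.809, 20.88, 21.87, 28.28}
xmin=-1, ymin=-5, xmax=37.697, ymax=28.28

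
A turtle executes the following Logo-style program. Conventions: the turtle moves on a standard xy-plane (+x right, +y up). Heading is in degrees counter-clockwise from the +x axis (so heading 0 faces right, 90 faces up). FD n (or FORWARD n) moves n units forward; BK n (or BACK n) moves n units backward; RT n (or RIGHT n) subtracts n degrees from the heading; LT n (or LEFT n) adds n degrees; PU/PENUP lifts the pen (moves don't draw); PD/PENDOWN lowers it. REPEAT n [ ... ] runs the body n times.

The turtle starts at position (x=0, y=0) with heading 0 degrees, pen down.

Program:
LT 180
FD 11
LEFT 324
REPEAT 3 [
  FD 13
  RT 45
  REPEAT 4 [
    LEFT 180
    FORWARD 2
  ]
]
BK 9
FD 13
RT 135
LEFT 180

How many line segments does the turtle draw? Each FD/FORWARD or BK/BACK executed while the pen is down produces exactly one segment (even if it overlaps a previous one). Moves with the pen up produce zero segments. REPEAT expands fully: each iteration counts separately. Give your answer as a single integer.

Executing turtle program step by step:
Start: pos=(0,0), heading=0, pen down
LT 180: heading 0 -> 180
FD 11: (0,0) -> (-11,0) [heading=180, draw]
LT 324: heading 180 -> 144
REPEAT 3 [
  -- iteration 1/3 --
  FD 13: (-11,0) -> (-21.517,7.641) [heading=144, draw]
  RT 45: heading 144 -> 99
  REPEAT 4 [
    -- iteration 1/4 --
    LT 180: heading 99 -> 279
    FD 2: (-21.517,7.641) -> (-21.204,5.666) [heading=279, draw]
    -- iteration 2/4 --
    LT 180: heading 279 -> 99
    FD 2: (-21.204,5.666) -> (-21.517,7.641) [heading=99, draw]
    -- iteration 3/4 --
    LT 180: heading 99 -> 279
    FD 2: (-21.517,7.641) -> (-21.204,5.666) [heading=279, draw]
    -- iteration 4/4 --
    LT 180: heading 279 -> 99
    FD 2: (-21.204,5.666) -> (-21.517,7.641) [heading=99, draw]
  ]
  -- iteration 2/3 --
  FD 13: (-21.517,7.641) -> (-23.551,20.481) [heading=99, draw]
  RT 45: heading 99 -> 54
  REPEAT 4 [
    -- iteration 1/4 --
    LT 180: heading 54 -> 234
    FD 2: (-23.551,20.481) -> (-24.726,18.863) [heading=234, draw]
    -- iteration 2/4 --
    LT 180: heading 234 -> 54
    FD 2: (-24.726,18.863) -> (-23.551,20.481) [heading=54, draw]
    -- iteration 3/4 --
    LT 180: heading 54 -> 234
    FD 2: (-23.551,20.481) -> (-24.726,18.863) [heading=234, draw]
    -- iteration 4/4 --
    LT 180: heading 234 -> 54
    FD 2: (-24.726,18.863) -> (-23.551,20.481) [heading=54, draw]
  ]
  -- iteration 3/3 --
  FD 13: (-23.551,20.481) -> (-15.91,30.998) [heading=54, draw]
  RT 45: heading 54 -> 9
  REPEAT 4 [
    -- iteration 1/4 --
    LT 180: heading 9 -> 189
    FD 2: (-15.91,30.998) -> (-17.885,30.686) [heading=189, draw]
    -- iteration 2/4 --
    LT 180: heading 189 -> 9
    FD 2: (-17.885,30.686) -> (-15.91,30.998) [heading=9, draw]
    -- iteration 3/4 --
    LT 180: heading 9 -> 189
    FD 2: (-15.91,30.998) -> (-17.885,30.686) [heading=189, draw]
    -- iteration 4/4 --
    LT 180: heading 189 -> 9
    FD 2: (-17.885,30.686) -> (-15.91,30.998) [heading=9, draw]
  ]
]
BK 9: (-15.91,30.998) -> (-24.799,29.59) [heading=9, draw]
FD 13: (-24.799,29.59) -> (-11.959,31.624) [heading=9, draw]
RT 135: heading 9 -> 234
LT 180: heading 234 -> 54
Final: pos=(-11.959,31.624), heading=54, 18 segment(s) drawn
Segments drawn: 18

Answer: 18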